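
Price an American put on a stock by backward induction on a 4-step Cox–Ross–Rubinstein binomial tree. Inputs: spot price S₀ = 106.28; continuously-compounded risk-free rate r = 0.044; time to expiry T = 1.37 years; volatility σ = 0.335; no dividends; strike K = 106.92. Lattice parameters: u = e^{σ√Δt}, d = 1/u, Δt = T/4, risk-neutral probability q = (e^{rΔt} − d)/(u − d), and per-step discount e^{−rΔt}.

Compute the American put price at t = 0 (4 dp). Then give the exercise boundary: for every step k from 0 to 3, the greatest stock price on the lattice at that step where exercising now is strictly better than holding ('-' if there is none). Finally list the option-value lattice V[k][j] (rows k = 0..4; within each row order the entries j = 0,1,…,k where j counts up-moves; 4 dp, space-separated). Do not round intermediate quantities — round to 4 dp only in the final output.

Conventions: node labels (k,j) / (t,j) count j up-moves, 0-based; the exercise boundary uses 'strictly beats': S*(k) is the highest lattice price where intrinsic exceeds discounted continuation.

Δt=0.34250, u=1.21659, d=0.82197, q=0.48962, disc=e^(-rΔt)=0.98504
k=4 terminal: V=max(K-S,0) → 58.4055 35.1139 0.6400 0.0000 0.0000
k=3: j=0 S=59.0223 intr=47.8977 cont=46.2985 V=47.8977[EX]; j=1 S=87.3588 intr=19.5612 cont=17.9620 V=19.5612[EX]; j=2 S=129.2994 intr=0.0000 cont=0.3218 V=0.3218[hold]; j=3 S=191.3757 intr=0.0000 cont=0.0000 V=0.0000[hold]  S*(3)=87.3588
k=2: j=0 S=71.8061 intr=35.1139 cont=33.5147 V=35.1139[EX]; j=1 S=106.2800 intr=0.6400 cont=9.9895 V=9.9895[hold]; j=2 S=157.3047 intr=0.0000 cont=0.1618 V=0.1618[hold]  S*(2)=71.8061
k=1: j=0 S=87.3588 intr=19.5612 cont=22.4713 V=22.4713[hold]; j=1 S=129.2994 intr=0.0000 cont=5.1002 V=5.1002[hold]  S*(1)=-
k=0: j=0 S=106.2800 intr=0.6400 cont=13.7572 V=13.7572[hold]  S*(0)=-

price = 13.7572
boundary = - - 71.8061 87.3588
tree:
13.7572
22.4713 5.1002
35.1139 9.9895 0.1618
47.8977 19.5612 0.3218 0.0000
58.4055 35.1139 0.6400 0.0000 0.0000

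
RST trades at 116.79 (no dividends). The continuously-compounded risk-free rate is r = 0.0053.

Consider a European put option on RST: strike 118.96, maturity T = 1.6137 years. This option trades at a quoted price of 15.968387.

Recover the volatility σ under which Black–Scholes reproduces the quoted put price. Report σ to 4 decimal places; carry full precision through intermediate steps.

At σ = 0.2598 the Black–Scholes value reproduces the quote:
σ√T = 0.2598·√1.6137 = 0.330028
d₁ = (ln(S/K) + (r+σ²/2)T) / (σ√T) = (ln(116.79/118.96) + (0.0053+0.2598²/2)·1.6137) / 0.330028 = (-0.018410 + 0.063012) / 0.330028 = 0.135146
d₂ = d₁ − σ√T = 0.135146 − 0.330028 = -0.194882
e^{−rT} = 0.991484
N(−d₁) = 0.446248,  N(−d₂) = 0.577257
V = K·e^{−rT}·N(−d₂) − S·N(−d₁) = 68.085717 − 52.117330 = 15.968387 (the quoted price), and the Black–Scholes price is strictly increasing in σ, so σ is unique

sigma = 0.2598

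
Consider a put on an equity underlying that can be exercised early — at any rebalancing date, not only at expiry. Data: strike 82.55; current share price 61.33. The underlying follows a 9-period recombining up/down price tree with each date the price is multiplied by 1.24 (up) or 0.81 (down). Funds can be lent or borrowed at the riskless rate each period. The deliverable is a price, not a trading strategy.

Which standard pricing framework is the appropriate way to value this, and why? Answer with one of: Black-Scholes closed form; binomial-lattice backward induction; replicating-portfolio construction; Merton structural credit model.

Key observation: early exercise of the strike-82.55 put must be checked at each of the 9 dates (spot 61.33), which forces a node-by-node comparison of intrinsic and continuation value backward from expiry.

framework: binomial-lattice backward induction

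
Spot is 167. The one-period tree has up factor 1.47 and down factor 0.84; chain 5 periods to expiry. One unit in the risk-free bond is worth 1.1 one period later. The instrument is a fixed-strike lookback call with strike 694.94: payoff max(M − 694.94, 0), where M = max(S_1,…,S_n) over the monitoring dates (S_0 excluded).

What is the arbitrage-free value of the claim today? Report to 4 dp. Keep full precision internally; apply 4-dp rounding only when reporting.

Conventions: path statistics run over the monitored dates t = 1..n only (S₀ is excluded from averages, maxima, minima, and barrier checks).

No-arbitrage gives p* = (R−d)/(u−d) = 0.4127: enumerate every path, weight its payoff by its p*-probability, and discount by R^5.
Enumerate all 2^5 = 32 price paths (U = up ×1.47, D = down ×0.84); each path with k up-moves has probability p*^k·(1−p*)^(5−k).
DDDDD: M=140.2800, payoff=0.0000, prob=0.069872
UDDDD: M=245.4900, payoff=0.0000, prob=0.049100
DUDDD: M=206.2116, payoff=0.0000, prob=0.049100
UUDDD: M=360.8703, payoff=0.0000, prob=0.034502
DDUDD: M=173.2177, payoff=0.0000, prob=0.049100
UDUDD: M=303.1311, payoff=0.0000, prob=0.034502
DUUDD: M=303.1311, payoff=0.0000, prob=0.034502
UUUDD: M=530.4793, payoff=0.0000, prob=0.024245
DDDUD: M=145.5029, payoff=0.0000, prob=0.049100
UDDUD: M=254.6301, payoff=0.0000, prob=0.034502
DUDUD: M=254.6301, payoff=0.0000, prob=0.034502
UUDUD: M=445.6026, payoff=0.0000, prob=0.024245
DDUUD: M=254.6301, payoff=0.0000, prob=0.034502
UDUUD: M=445.6026, payoff=0.0000, prob=0.024245
DUUUD: M=445.6026, payoff=0.0000, prob=0.024245
UUUUD: M=779.8046, payoff=84.8646, prob=0.017037
DDDDU: M=140.2800, payoff=0.0000, prob=0.049100
UDDDU: M=245.4900, payoff=0.0000, prob=0.034502
DUDDU: M=213.8893, payoff=0.0000, prob=0.034502
UUDDU: M=374.3062, payoff=0.0000, prob=0.024245
DDUDU: M=213.8893, payoff=0.0000, prob=0.034502
UDUDU: M=374.3062, payoff=0.0000, prob=0.024245
DUUDU: M=374.3062, payoff=0.0000, prob=0.024245
UUUDU: M=655.0359, payoff=0.0000, prob=0.017037
DDDUU: M=213.8893, payoff=0.0000, prob=0.034502
UDDUU: M=374.3062, payoff=0.0000, prob=0.024245
DUDUU: M=374.3062, payoff=0.0000, prob=0.024245
UUDUU: M=655.0359, payoff=0.0000, prob=0.017037
DDUUU: M=374.3062, payoff=0.0000, prob=0.024245
UDUUU: M=655.0359, payoff=0.0000, prob=0.017037
DUUUU: M=655.0359, payoff=0.0000, prob=0.017037
UUUUU: M=1146.3128, payoff=451.3728, prob=0.011972
Price = Σ prob·payoff / R^5 = 6.849638 / 1.610510 = 4.2531

price = 4.2531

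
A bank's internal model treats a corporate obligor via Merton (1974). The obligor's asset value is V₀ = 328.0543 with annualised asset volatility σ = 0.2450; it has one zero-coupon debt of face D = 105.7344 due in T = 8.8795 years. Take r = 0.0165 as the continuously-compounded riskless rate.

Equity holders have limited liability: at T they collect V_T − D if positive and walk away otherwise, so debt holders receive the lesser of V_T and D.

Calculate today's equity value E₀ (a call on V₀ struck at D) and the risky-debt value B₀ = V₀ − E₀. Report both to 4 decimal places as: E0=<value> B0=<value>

Work the structural quantities from V₀ = 328.0543 against face 105.7344:
d₁ = [ln(V₀/D) + (r + σ²/2)T] / (σ√T)
   = [ln(328.0543/105.7344) + (0.0165 + 0.5·0.2450²)·8.8795] / (0.2450·√8.8795)
   = [1.132249 + 0.413008] / 0.730063 = 2.116607
d₂ = d₁ − σ√T = 2.116607 − 0.730063 = 1.386544
N(d₁) = 0.982853,  N(d₂) = 0.917210,  e^(−rT) = 0.863716
E₀ = V₀·N(d₁) − D·e^(−rT)·N(d₂)
   = 328.0543·0.982853 − 105.7344·0.863716·0.917210 = 238.665623
B₀ = V₀ − E₀ = 328.0543 − 238.665623 = 89.388677

E0=238.6656 B0=89.3887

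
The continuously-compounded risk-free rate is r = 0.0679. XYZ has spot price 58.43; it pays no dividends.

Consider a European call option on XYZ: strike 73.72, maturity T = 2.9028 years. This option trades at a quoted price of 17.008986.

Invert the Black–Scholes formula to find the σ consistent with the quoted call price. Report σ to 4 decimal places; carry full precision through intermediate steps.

At σ = 0.4576 the Black–Scholes value reproduces the quote:
σ√T = 0.4576·√2.9028 = 0.779641
d₁ = (ln(S/K) + (r+σ²/2)T) / (σ√T) = (ln(58.43/73.72) + (0.0679+0.4576²/2)·2.9028) / 0.779641 = (-0.232445 + 0.501020) / 0.779641 = 0.344486
d₂ = d₁ − σ√T = 0.344486 − 0.779641 = -0.435155
e^{−rT} = 0.821108
N(d₁) = 0.634760,  N(d₂) = 0.331725
V = S·N(d₁) − K·e^{−rT}·N(d₂) = 37.089003 − 20.080017 = 17.008986 (the observed quote) — the price is monotone increasing in volatility, hence this σ is the only solution

sigma = 0.4576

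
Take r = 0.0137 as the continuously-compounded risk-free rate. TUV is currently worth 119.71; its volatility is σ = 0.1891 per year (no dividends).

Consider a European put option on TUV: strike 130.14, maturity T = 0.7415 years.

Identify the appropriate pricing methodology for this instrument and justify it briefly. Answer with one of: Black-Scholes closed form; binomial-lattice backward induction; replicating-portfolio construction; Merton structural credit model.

framework: Black-Scholes closed form

Key observation: everything needed for the exact continuous-time valuation of the European put on TUV (strike 130.14) is given, and no feature rules the closed form out.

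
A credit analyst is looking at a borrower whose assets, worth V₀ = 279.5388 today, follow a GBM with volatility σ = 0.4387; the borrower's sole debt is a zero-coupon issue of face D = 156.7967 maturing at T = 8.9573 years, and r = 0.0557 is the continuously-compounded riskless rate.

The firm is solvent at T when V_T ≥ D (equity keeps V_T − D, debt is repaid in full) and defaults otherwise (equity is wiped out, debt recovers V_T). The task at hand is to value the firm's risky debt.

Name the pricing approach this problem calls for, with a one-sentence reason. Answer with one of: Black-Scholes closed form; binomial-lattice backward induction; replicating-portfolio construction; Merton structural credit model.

framework: Merton structural credit model

Key observation: with the firm-asset dynamics (V₀ = 279.5388) and a single zero-coupon liability of face 156.7967 given, debt value, spread, and default probability all derive from the option view of the balance sheet.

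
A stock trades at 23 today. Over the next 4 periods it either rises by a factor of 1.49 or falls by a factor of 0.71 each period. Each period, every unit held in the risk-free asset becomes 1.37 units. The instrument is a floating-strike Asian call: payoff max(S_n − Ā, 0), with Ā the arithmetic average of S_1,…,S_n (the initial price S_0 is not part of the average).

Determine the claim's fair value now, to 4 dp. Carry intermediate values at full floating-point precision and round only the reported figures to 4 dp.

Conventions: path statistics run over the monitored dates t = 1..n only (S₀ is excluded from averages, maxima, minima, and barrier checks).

price = 7.8435

Set p* = 0.8462 (from d < R < u); the path-dependent value is the discounted p*-expectation over all price paths.
Enumerate all 2^4 = 16 price paths (U = up ×1.49, D = down ×0.71); each path with k up-moves has probability p*^k·(1−p*)^(4−k).
DDDD: Ā=10.5002, payoff=0.0000, prob=0.000560
UDDD: Ā=22.0357, payoff=0.0000, prob=0.003081
DUDD: Ā=17.5507, payoff=0.0000, prob=0.003081
UUDD: Ā=36.8318, payoff=0.0000, prob=0.016946
DDUD: Ā=14.3664, payoff=0.0000, prob=0.003081
UDUD: Ā=30.1491, payoff=0.0000, prob=0.016946
DUUD: Ā=25.6641, payoff=0.0764, prob=0.016946
UUUD: Ā=53.8585, payoff=0.1603, prob=0.093204
DDDU: Ā=12.1055, payoff=0.1601, prob=0.003081
UDDU: Ā=25.4044, payoff=0.3361, prob=0.016946
DUDU: Ā=20.9194, payoff=4.8211, prob=0.016946
UUDU: Ā=43.9013, payoff=10.1175, prob=0.093204
DDUU: Ā=17.7351, payoff=8.0054, prob=0.016946
UDUU: Ā=37.2187, payoff=16.8001, prob=0.093204
DUUU: Ā=32.7337, payoff=21.2851, prob=0.093204
UUUU: Ā=68.6946, payoff=44.6688, prob=0.512622
Price = Σ prob·payoff / R^4 = 27.630676 / 3.522754 = 7.8435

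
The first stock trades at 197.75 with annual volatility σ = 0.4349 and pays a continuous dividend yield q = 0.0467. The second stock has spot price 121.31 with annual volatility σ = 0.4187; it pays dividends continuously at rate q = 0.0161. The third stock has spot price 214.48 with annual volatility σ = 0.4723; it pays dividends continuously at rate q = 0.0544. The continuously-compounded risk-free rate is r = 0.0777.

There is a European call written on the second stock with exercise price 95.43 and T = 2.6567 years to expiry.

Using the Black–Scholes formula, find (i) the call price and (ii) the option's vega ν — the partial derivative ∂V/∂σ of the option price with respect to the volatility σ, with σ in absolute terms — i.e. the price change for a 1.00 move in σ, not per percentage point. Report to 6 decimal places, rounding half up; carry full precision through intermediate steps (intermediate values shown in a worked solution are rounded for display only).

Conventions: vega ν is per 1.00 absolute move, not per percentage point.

price = 49.348070
ν = 48.924405

σ√T = 0.4187·√2.6567 = 0.682455
d₁ = (ln(S/K) + (r−q+σ²/2)T) / (σ√T) = (ln(121.31/95.43) + (0.0777−0.0161+0.4187²/2)·2.6567) / 0.682455 = (0.239956 + 0.396525) / 0.682455 = 0.932635
d₂ = d₁ − σ√T = 0.932635 − 0.682455 = 0.250180
e^{−rT} = 0.813487
e^{−qT} = 0.958129
N(d₁) = 0.824496,  N(d₂) = 0.598776
Call price V = S·e^{−qT}·N(d₁) − K·e^{−rT}·N(d₂) = 95.831656 − 46.483586 = 49.348070
φ(d₁) = (1/√(2π))·e^{−d₁²/2} = 0.258246
ν = S·e^{−qT}·φ(d₁)·√T = 48.924405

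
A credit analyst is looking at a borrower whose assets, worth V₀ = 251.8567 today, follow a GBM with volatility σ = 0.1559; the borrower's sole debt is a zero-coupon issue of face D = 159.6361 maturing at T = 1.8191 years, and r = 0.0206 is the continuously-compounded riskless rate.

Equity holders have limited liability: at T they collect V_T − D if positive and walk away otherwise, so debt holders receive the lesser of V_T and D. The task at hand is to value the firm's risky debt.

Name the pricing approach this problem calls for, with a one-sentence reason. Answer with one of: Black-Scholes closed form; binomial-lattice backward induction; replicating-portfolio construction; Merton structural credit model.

framework: Merton structural credit model

Key observation: the asked-for credit quantity lives on the firm's capital structure — asset value, asset volatility, debt face 159.6361 — which is the structural model's domain.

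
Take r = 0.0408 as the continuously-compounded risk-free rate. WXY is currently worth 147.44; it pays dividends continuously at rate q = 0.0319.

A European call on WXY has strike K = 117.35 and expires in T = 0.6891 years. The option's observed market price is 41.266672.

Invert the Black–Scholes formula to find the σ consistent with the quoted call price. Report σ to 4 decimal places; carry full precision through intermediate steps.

sigma = 0.5482

At σ = 0.5482 the Black–Scholes value reproduces the quote:
σ√T = 0.5482·√0.6891 = 0.455072
d₁ = (ln(S/K) + (r−q+σ²/2)T) / (σ√T) = (ln(147.44/117.35) + (0.0408−0.0319+0.5482²/2)·0.6891) / 0.455072 = (0.228260 + 0.109678) / 0.455072 = 0.742605
d₂ = d₁ − σ√T = 0.742605 − 0.455072 = 0.287533
e^{−rT} = 0.972276
e^{−qT} = 0.978258
N(d₁) = 0.771139,  N(d₂) = 0.613148
V = S·e^{−qT}·N(d₁) − K·e^{−rT}·N(d₂) = 111.224761 − 69.958089 = 41.266672 (matching the quote); vega is positive throughout, so no other σ reproduces this price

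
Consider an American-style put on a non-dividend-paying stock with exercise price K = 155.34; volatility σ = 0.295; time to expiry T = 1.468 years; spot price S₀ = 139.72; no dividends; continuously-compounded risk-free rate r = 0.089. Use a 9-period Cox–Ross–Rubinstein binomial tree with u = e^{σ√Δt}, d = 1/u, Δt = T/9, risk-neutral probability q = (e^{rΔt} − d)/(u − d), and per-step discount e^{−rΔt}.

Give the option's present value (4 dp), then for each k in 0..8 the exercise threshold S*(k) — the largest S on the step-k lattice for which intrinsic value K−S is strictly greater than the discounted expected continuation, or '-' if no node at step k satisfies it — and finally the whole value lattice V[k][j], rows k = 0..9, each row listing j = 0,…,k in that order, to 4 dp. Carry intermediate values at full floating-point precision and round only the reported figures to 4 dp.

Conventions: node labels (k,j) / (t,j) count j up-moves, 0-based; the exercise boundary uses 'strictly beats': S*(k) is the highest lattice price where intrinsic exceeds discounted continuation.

price = 21.6290
boundary = - - 110.0965 124.0269 110.0965 124.0269 110.0965 124.0269 139.7200
tree:
21.6290
31.7638 13.2897
45.2435 20.7544 7.0746
57.6093 31.3131 12.0173 2.9119
68.5863 45.2435 19.7849 5.5003 0.7102
78.3303 57.6093 31.3131 10.1665 1.5381 0.0000
86.9798 68.5863 45.2435 18.2378 3.3308 0.0000 0.0000
94.6579 78.3303 57.6093 31.3131 7.2129 0.0000 0.0000 0.0000
101.4736 86.9798 68.5863 45.2435 15.6200 0.0000 0.0000 0.0000 0.0000
107.5238 94.6579 78.3303 57.6093 31.3131 0.0000 0.0000 0.0000 0.0000 0.0000

Δt=0.16311, u=1.12653, d=0.88768, q=0.53147, disc=e^(-rΔt)=0.98559
k=9 terminal: V=max(K-S,0) → 107.5238 94.6579 78.3303 57.6093 31.3131 0.0000 0.0000 0.0000 0.0000 0.0000
k=8: j=0 S=53.8664 intr=101.4736 cont=99.2348 V=101.4736[EX]; j=1 S=68.3602 intr=86.9798 cont=84.7411 V=86.9798[EX]; j=2 S=86.7537 intr=68.5863 cont=66.3475 V=68.5863[EX]; j=3 S=110.0965 intr=45.2435 cont=43.0048 V=45.2435[EX]; j=4 S=139.7200 intr=15.6200 cont=14.4596 V=15.6200[EX]; j=5 S=177.3143 intr=0.0000 cont=0.0000 V=0.0000[hold]; j=6 S=225.0240 intr=0.0000 cont=0.0000 V=0.0000[hold]; j=7 S=285.5710 intr=0.0000 cont=0.0000 V=0.0000[hold]; j=8 S=362.4092 intr=0.0000 cont=0.0000 V=0.0000[hold]  S*(8)=139.7200
k=7: j=0 S=60.6821 intr=94.6579 cont=92.4191 V=94.6579[EX]; j=1 S=77.0097 intr=78.3303 cont=76.0915 V=78.3303[EX]; j=2 S=97.7307 intr=57.6093 cont=55.3706 V=57.6093[EX]; j=3 S=124.0269 intr=31.3131 cont=29.0743 V=31.3131[EX]; j=4 S=157.3987 intr=0.0000 cont=7.2129 V=7.2129[hold]; j=5 S=199.7498 intr=0.0000 cont=0.0000 V=0.0000[hold]; j=6 S=253.4962 intr=0.0000 cont=0.0000 V=0.0000[hold]; j=7 S=321.7041 intr=0.0000 cont=0.0000 V=0.0000[hold]  S*(7)=124.0269
k=6: j=0 S=68.3602 intr=86.9798 cont=84.7411 V=86.9798[EX]; j=1 S=86.7537 intr=68.5863 cont=66.3475 V=68.5863[EX]; j=2 S=110.0965 intr=45.2435 cont=43.0048 V=45.2435[EX]; j=3 S=139.7200 intr=15.6200 cont=18.2378 V=18.2378[hold]; j=4 S=177.3143 intr=0.0000 cont=3.3308 V=3.3308[hold]; j=5 S=225.0240 intr=0.0000 cont=0.0000 V=0.0000[hold]; j=6 S=285.5710 intr=0.0000 cont=0.0000 V=0.0000[hold]  S*(6)=110.0965
k=5: j=0 S=77.0097 intr=78.3303 cont=76.0915 V=78.3303[EX]; j=1 S=97.7307 intr=57.6093 cont=55.3706 V=57.6093[EX]; j=2 S=124.0269 intr=31.3131 cont=30.4456 V=31.3131[EX]; j=3 S=157.3987 intr=0.0000 cont=10.1665 V=10.1665[hold]; j=4 S=199.7498 intr=0.0000 cont=1.5381 V=1.5381[hold]; j=5 S=253.4962 intr=0.0000 cont=0.0000 V=0.0000[hold]  S*(5)=124.0269
k=4: j=0 S=86.7537 intr=68.5863 cont=66.3475 V=68.5863[EX]; j=1 S=110.0965 intr=45.2435 cont=43.0048 V=45.2435[EX]; j=2 S=139.7200 intr=15.6200 cont=19.7849 V=19.7849[hold]; j=3 S=177.3143 intr=0.0000 cont=5.5003 V=5.5003[hold]; j=4 S=225.0240 intr=0.0000 cont=0.7102 V=0.7102[hold]  S*(4)=110.0965
k=3: j=0 S=97.7307 intr=57.6093 cont=55.3706 V=57.6093[EX]; j=1 S=124.0269 intr=31.3131 cont=31.2560 V=31.3131[EX]; j=2 S=157.3987 intr=0.0000 cont=12.0173 V=12.0173[hold]; j=3 S=199.7498 intr=0.0000 cont=2.9119 V=2.9119[hold]  S*(3)=124.0269
k=2: j=0 S=110.0965 intr=45.2435 cont=43.0048 V=45.2435[EX]; j=1 S=139.7200 intr=15.6200 cont=20.7544 V=20.7544[hold]; j=2 S=177.3143 intr=0.0000 cont=7.0746 V=7.0746[hold]  S*(2)=110.0965
k=1: j=0 S=124.0269 intr=31.3131 cont=31.7638 V=31.7638[hold]; j=1 S=157.3987 intr=0.0000 cont=13.2897 V=13.2897[hold]  S*(1)=-
k=0: j=0 S=139.7200 intr=15.6200 cont=21.6290 V=21.6290[hold]  S*(0)=-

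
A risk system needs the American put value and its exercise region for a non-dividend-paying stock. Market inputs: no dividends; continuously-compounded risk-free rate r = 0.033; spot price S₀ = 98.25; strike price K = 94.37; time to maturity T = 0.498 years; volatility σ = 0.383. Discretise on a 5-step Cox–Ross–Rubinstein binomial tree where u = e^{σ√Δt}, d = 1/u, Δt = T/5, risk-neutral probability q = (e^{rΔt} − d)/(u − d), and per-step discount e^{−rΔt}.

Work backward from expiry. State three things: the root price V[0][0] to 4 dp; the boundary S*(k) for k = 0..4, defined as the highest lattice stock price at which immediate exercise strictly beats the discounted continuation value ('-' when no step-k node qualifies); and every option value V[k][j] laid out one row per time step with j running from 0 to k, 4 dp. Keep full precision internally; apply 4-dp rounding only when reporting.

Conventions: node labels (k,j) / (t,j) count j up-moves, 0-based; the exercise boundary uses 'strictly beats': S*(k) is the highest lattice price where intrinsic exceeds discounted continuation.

Δt=0.09960  u=1.12848  d=0.88615  q=0.48340  discount=0.99672
step 5 (expiry): payoffs max(K−S,0) = 40.6840 26.0025 7.3061 0.0000 0.0000 0.0000
step 4: (k=4,j=0): S=60.5836, K−S=33.7864, hold=33.4767 ⇒ V=33.7864 exercise | (k=4,j=1): S=77.1514, K−S=17.2186, hold=16.9089 ⇒ V=17.2186 exercise | (k=4,j=2): S=98.2500, K−S=0.0000, hold=3.7619 ⇒ V=3.7619 continue | (k=4,j=3): S=125.1184, K−S=0.0000, hold=0.0000 ⇒ V=0.0000 continue | (k=4,j=4): S=159.3346, K−S=0.0000, hold=0.0000 ⇒ V=0.0000 continue  boundary S*=77.1514
step 3: (k=3,j=0): S=68.3675, K−S=26.0025, hold=25.6929 ⇒ V=26.0025 exercise | (k=3,j=1): S=87.0639, K−S=7.3061, hold=10.6784 ⇒ V=10.6784 continue | (k=3,j=2): S=110.8733, K−S=0.0000, hold=1.9370 ⇒ V=1.9370 continue | (k=3,j=3): S=141.1938, K−S=0.0000, hold=0.0000 ⇒ V=0.0000 continue  boundary S*=68.3675
step 2: (k=2,j=0): S=77.1514, K−S=17.2186, hold=18.5338 ⇒ V=18.5338 continue | (k=2,j=1): S=98.2500, K−S=0.0000, hold=6.4316 ⇒ V=6.4316 continue | (k=2,j=2): S=125.1184, K−S=0.0000, hold=0.9974 ⇒ V=0.9974 continue  boundary S*=-
step 1: (k=1,j=0): S=87.0639, K−S=7.3061, hold=12.6419 ⇒ V=12.6419 continue | (k=1,j=1): S=110.8733, K−S=0.0000, hold=3.7922 ⇒ V=3.7922 continue  boundary S*=-
step 0: (k=0,j=0): S=98.2500, K−S=0.0000, hold=8.3365 ⇒ V=8.3365 continue  boundary S*=-

price = 8.3365
boundary = - - - 68.3675 77.1514
tree:
8.3365
12.6419 3.7922
18.5338 6.4316 0.9974
26.0025 10.6784 1.9370 0.0000
33.7864 17.2186 3.7619 0.0000 0.0000
40.6840 26.0025 7.3061 0.0000 0.0000 0.0000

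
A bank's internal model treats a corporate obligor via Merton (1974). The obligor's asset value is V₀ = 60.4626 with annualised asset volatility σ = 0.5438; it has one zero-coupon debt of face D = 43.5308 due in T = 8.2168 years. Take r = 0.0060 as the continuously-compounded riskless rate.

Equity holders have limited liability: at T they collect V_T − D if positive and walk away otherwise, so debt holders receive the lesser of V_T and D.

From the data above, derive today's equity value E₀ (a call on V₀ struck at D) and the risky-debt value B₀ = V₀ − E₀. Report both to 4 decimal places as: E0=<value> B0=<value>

E0=38.9353 B0=21.5273

Work the structural quantities from V₀ = 60.4626 against face 43.5308:
d₁ = [ln(V₀/D) + (r + σ²/2)T] / (σ√T)
   = [ln(60.4626/43.5308) + (0.0060 + 0.5·0.5438²)·8.2168] / (0.5438·√8.2168)
   = [0.328556 + 1.264230] / 1.558801 = 1.021803
d₂ = d₁ − σ√T = 1.021803 − 1.558801 = -0.536998
N(d₁) = 0.846563,  N(d₂) = 0.295635,  e^(−rT) = 0.951895
E₀ = V₀·N(d₁) − D·e^(−rT)·N(d₂)
   = 60.4626·0.846563 − 43.5308·0.951895·0.295635 = 38.935260
B₀ = V₀ − E₀ = 60.4626 − 38.935260 = 21.527340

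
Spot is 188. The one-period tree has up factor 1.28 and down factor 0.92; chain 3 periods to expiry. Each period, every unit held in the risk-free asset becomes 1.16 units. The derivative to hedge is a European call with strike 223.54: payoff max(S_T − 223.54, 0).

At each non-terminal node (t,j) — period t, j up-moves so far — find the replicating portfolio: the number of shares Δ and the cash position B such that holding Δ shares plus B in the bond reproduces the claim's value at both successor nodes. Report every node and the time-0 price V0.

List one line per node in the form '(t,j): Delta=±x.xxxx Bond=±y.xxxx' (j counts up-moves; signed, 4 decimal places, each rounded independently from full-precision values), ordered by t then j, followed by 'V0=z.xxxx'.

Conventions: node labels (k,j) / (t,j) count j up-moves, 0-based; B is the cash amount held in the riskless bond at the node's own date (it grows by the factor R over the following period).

The replicating-portfolio and risk-neutral prices coincide; use p* = (1.16−0.92)/(1.28−0.92) = 0.6667 for the latter.
Expiry values: V(3,0)=0.0000, V(3,1)=0.0000, V(3,2)=59.8377, V(3,3)=170.7246
(2,0): S=159.1232. Δ = (V_up−V_dn)/(S_up−S_dn) = (0.0000−0.0000)/(203.6777−146.3933) = 0.0000. V = [p*·0.0000 + (1−p*)·0.0000]/1.16 = 0.0000. B = V − Δ·S = 0.0000.
(2,1): S=221.3888. Δ = (V_up−V_dn)/(S_up−S_dn) = (59.8377−0.0000)/(283.3777−203.6777) = 0.7508. V = [p*·59.8377 + (1−p*)·0.0000]/1.16 = 34.3895. B = V − Δ·S = -131.8263.
(2,2): S=308.0192. Δ = (V_up−V_dn)/(S_up−S_dn) = (170.7246−59.8377)/(394.2646−283.3777) = 1.0000. V = [p*·170.7246 + (1−p*)·59.8377]/1.16 = 115.3123. B = V − Δ·S = -192.7069.
(1,0): S=172.9600. Δ = (V_up−V_dn)/(S_up−S_dn) = (34.3895−0.0000)/(221.3888−159.1232) = 0.5523. V = [p*·34.3895 + (1−p*)·0.0000]/1.16 = 19.7641. B = V − Δ·S = -75.7622.
(1,1): S=240.6400. Δ = (V_up−V_dn)/(S_up−S_dn) = (115.3123−34.3895)/(308.0192−221.3888) = 0.9341. V = [p*·115.3123 + (1−p*)·34.3895]/1.16 = 76.1535. B = V − Δ·S = -148.6322.
(0,0): S=188.0000. Δ = (V_up−V_dn)/(S_up−S_dn) = (76.1535−19.7641)/(240.6400−172.9600) = 0.8332. V = [p*·76.1535 + (1−p*)·19.7641]/1.16 = 49.4457. B = V − Δ·S = -107.1916.
Sanity check at the root: Δ(0,0)·S0 + B(0,0) reproduces V0 = 49.4457.

(0,0): Delta=0.8332 Bond=-107.1916
(1,0): Delta=0.5523 Bond=-75.7622
(1,1): Delta=0.9341 Bond=-148.6322
(2,0): Delta=0.0000 Bond=0.0000
(2,1): Delta=0.7508 Bond=-131.8263
(2,2): Delta=1.0000 Bond=-192.7069
V0=49.4457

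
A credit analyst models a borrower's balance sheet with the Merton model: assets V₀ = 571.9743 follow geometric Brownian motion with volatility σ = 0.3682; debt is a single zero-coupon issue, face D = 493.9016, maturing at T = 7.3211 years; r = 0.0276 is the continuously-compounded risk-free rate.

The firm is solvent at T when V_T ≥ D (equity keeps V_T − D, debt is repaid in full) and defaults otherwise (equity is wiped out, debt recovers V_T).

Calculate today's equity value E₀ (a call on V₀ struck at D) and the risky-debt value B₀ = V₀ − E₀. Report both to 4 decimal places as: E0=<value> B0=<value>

E0=280.6093 B0=291.3650

Work the structural quantities from V₀ = 571.9743 against face 493.9016:
d₁ = [ln(V₀/D) + (r + σ²/2)T] / (σ√T)
   = [ln(571.9743/493.9016) + (0.0276 + 0.5·0.3682²)·7.3211] / (0.3682·√7.3211)
   = [0.146758 + 0.698328] / 0.996258 = 0.848259
d₂ = d₁ − σ√T = 0.848259 − 0.996258 = -0.147999
N(d₁) = 0.801853,  N(d₂) = 0.441172,  e^(−rT) = 0.817044
E₀ = V₀·N(d₁) − D·e^(−rT)·N(d₂)
   = 571.9743·0.801853 − 493.9016·0.817044·0.441172 = 280.609267
B₀ = V₀ − E₀ = 571.9743 − 280.609267 = 291.365033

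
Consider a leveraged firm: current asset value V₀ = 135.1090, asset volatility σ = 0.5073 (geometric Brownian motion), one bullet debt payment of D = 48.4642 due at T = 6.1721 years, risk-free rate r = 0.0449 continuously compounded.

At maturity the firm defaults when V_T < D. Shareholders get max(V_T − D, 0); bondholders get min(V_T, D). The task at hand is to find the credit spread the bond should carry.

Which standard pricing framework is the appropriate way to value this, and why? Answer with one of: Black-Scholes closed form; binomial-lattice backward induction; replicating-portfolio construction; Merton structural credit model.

Key observation: the question is about default risk generated by asset-value dynamics against a debt face of 48.4642 — the structural framework prices exactly that.

framework: Merton structural credit model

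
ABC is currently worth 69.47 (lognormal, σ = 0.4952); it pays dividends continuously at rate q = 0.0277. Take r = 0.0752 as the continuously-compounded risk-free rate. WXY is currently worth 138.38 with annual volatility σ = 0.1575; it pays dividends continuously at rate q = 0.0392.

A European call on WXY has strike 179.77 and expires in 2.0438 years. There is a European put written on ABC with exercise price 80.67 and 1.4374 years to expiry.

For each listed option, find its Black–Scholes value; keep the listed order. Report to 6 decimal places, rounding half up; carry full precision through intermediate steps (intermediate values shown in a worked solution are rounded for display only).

[WXY call K=179.77]
σ√T = 0.1575·√2.0438 = 0.225164
d₁ = (ln(S/K) + (r−q+σ²/2)T) / (σ√T) = (ln(138.38/179.77) + (0.0752−0.0392+0.1575²/2)·2.0438) / 0.225164 = (-0.261675 + 0.098926) / 0.225164 = -0.722798
d₂ = d₁ − σ√T = -0.722798 − 0.225164 = -0.947963
e^{−rT} = 0.857535
e^{−qT} = 0.923008
N(d₁) = 0.234902,  N(d₂) = 0.171574
price = S·e^{−qT}·N(d₁) − K·e^{−rT}·N(d₂) = 30.003063 − 26.449714 = 3.553349
[ABC put K=80.67]
σ√T = 0.4952·√1.4374 = 0.593703
d₁ = (ln(S/K) + (r−q+σ²/2)T) / (σ√T) = (ln(69.47/80.67) + (0.0752−0.0277+0.4952²/2)·1.4374) / 0.593703 = (-0.149472 + 0.244518) / 0.593703 = 0.160091
d₂ = d₁ − σ√T = 0.160091 − 0.593703 = -0.433612
e^{−rT} = 0.897545
e^{−qT} = 0.960966
N(−d₁) = 0.436405,  N(−d₂) = 0.667715
price = K·e^{−rT}·N(−d₂) − S·e^{−qT}·N(−d₁) = 48.345853 − 29.133647 = 19.212205

price(WXY call K=179.77) = 3.553349
price(ABC put K=80.67) = 19.212205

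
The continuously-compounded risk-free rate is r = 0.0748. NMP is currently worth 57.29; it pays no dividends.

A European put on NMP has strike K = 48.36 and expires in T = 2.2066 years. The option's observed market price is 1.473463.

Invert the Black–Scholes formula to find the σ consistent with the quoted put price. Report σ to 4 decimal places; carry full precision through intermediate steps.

sigma = 0.2329

At σ = 0.2329 the Black–Scholes value reproduces the quote:
σ√T = 0.2329·√2.2066 = 0.345964
d₁ = (ln(S/K) + (r+σ²/2)T) / (σ√T) = (ln(57.29/48.36) + (0.0748+0.2329²/2)·2.2066) / 0.345964 = (0.169453 + 0.224899) / 0.345964 = 1.139864
d₂ = d₁ − σ√T = 1.139864 − 0.345964 = 0.793900
e^{−rT} = 0.847848
N(−d₁) = 0.127171,  N(−d₂) = 0.213627
V = K·e^{−rT}·N(−d₂) − S·N(−d₁) = 8.759113 − 7.285650 = 1.473463 (matching the quote); vega is positive throughout, so no other σ reproduces this price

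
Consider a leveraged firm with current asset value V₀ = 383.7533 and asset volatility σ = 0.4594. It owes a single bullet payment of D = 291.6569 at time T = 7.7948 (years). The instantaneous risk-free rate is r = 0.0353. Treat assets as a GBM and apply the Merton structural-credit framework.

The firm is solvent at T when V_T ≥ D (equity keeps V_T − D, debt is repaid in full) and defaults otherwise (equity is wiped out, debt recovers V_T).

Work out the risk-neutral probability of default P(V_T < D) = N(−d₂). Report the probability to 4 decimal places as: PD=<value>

PD=0.5843

With assets at 383.7533 and a single debt payment of 291.6569 at 7.7948 years:
d₁ = [ln(V₀/D) + (r + σ²/2)T] / (σ√T)
   = [ln(383.7533/291.6569) + (0.0353 + 0.5·0.4594²)·7.7948] / (0.4594·√7.7948)
   = [0.274422 + 1.097696] / 1.282607 = 1.069789
d₂ = d₁ − σ√T = 1.069789 − 1.282607 = -0.212818
risk-neutral PD = N(−d₂) = N(0.212818) = 0.584266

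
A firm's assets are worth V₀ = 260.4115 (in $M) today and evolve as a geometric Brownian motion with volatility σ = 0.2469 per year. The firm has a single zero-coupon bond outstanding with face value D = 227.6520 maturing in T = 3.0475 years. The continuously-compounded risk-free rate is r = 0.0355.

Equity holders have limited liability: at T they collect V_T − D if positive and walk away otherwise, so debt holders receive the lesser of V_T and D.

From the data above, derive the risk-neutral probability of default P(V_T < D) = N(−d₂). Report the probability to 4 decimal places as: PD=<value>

Work the structural quantities from V₀ = 260.4115 against face 227.6520:
d₁ = [ln(V₀/D) + (r + σ²/2)T] / (σ√T)
   = [ln(260.4115/227.6520) + (0.0355 + 0.5·0.2469²)·3.0475] / (0.2469·√3.0475)
   = [0.134445 + 0.201073] / 0.431016 = 0.778437
d₂ = d₁ − σ√T = 0.778437 − 0.431016 = 0.347421
risk-neutral PD = N(−d₂) = N(-0.347421) = 0.364137

PD=0.3641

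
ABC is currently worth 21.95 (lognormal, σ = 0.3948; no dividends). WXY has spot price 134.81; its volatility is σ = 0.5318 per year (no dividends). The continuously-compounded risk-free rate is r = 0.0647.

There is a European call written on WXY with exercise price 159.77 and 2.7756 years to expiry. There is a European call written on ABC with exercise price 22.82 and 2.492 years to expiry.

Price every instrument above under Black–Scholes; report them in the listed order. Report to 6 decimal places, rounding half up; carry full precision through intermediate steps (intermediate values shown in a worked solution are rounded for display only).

price(WXY call K=159.77) = 46.567028
price(ABC call K=22.82) = 6.419204

[WXY call K=159.77]
σ√T = 0.5318·√2.7756 = 0.885986
d₁ = (ln(S/K) + (r+σ²/2)T) / (σ√T) = (ln(134.81/159.77) + (0.0647+0.5318²/2)·2.7756) / 0.885986 = (-0.169869 + 0.572067) / 0.885986 = 0.453955
d₂ = d₁ − σ√T = 0.453955 − 0.885986 = -0.432031
e^{−rT} = 0.835620
N(d₁) = 0.675069,  N(d₂) = 0.332860
price = S·N(d₁) − K·e^{−rT}·N(d₂) = 91.006114 − 44.439085 = 46.567028
[ABC call K=22.82]
σ√T = 0.3948·√2.492 = 0.623234
d₁ = (ln(S/K) + (r+σ²/2)T) / (σ√T) = (ln(21.95/22.82) + (0.0647+0.3948²/2)·2.492) / 0.623234 = (-0.038870 + 0.355443) / 0.623234 = 0.507951
d₂ = d₁ − σ√T = 0.507951 − 0.623234 = -0.115283
e^{−rT} = 0.851094
N(d₁) = 0.694256,  N(d₂) = 0.454111
price = S·N(d₁) − K·e^{−rT}·N(d₂) = 15.238925 − 8.819721 = 6.419204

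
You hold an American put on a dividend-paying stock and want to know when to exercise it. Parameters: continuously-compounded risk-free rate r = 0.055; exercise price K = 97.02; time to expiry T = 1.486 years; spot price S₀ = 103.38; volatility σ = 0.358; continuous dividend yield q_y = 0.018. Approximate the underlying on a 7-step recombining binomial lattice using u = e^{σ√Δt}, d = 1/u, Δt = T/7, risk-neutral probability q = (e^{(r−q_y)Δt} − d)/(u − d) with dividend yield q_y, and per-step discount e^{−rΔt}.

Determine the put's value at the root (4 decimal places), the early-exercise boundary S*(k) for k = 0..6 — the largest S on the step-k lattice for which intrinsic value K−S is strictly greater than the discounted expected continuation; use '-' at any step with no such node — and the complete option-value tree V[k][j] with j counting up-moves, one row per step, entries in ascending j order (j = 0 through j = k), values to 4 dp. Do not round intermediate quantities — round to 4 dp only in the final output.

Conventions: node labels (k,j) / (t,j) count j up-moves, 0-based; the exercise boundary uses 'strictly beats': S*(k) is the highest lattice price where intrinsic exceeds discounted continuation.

price = 12.3680
boundary = - - - 63.0275 53.4435 63.0275 74.3303
tree:
12.3680
17.8990 6.7404
25.1192 10.5953 2.7723
33.9925 16.2194 4.8247 0.6399
43.5765 24.0059 8.2678 1.2515 0.0000
51.7032 33.9925 13.8855 2.4474 0.0000 0.0000
58.5941 43.5765 22.6897 4.7862 0.0000 0.0000 0.0000
64.4372 51.7032 33.9925 9.3601 0.0000 0.0000 0.0000 0.0000

Δt=0.21229, u=1.17933, d=0.84794, q=0.48265, disc=e^(-rΔt)=0.98839
k=7 terminal: V=max(K-S,0) → 64.4372 51.7032 33.9925 9.3601 0.0000 0.0000 0.0000 0.0000
k=6: j=0 S=38.4259 intr=58.5941 cont=57.6145 V=58.5941[EX]; j=1 S=53.4435 intr=43.5765 cont=42.6541 V=43.5765[EX]; j=2 S=74.3303 intr=22.6897 cont=21.8470 V=22.6897[EX]; j=3 S=103.3800 intr=0.0000 cont=4.7862 V=4.7862[hold]; j=4 S=143.7829 intr=0.0000 cont=0.0000 V=0.0000[hold]; j=5 S=199.9761 intr=0.0000 cont=0.0000 V=0.0000[hold]; j=6 S=278.1307 intr=0.0000 cont=0.0000 V=0.0000[hold]  S*(6)=74.3303
k=5: j=0 S=45.3168 intr=51.7032 cont=50.7498 V=51.7032[EX]; j=1 S=63.0275 intr=33.9925 cont=33.1067 V=33.9925[EX]; j=2 S=87.6599 intr=9.3601 cont=13.8855 V=13.8855[hold]; j=3 S=121.9192 intr=0.0000 cont=2.4474 V=2.4474[hold]; j=4 S=169.5675 intr=0.0000 cont=0.0000 V=0.0000[hold]; j=5 S=235.8379 intr=0.0000 cont=0.0000 V=0.0000[hold]  S*(5)=63.0275
k=4: j=0 S=53.4435 intr=43.5765 cont=42.6541 V=43.5765[EX]; j=1 S=74.3303 intr=22.6897 cont=24.0059 V=24.0059[hold]; j=2 S=103.3800 intr=0.0000 cont=8.2678 V=8.2678[hold]; j=3 S=143.7829 intr=0.0000 cont=1.2515 V=1.2515[hold]; j=4 S=199.9761 intr=0.0000 cont=0.0000 V=0.0000[hold]  S*(4)=53.4435
k=3: j=0 S=63.0275 intr=33.9925 cont=33.7345 V=33.9925[EX]; j=1 S=87.6599 intr=9.3601 cont=16.2194 V=16.2194[hold]; j=2 S=121.9192 intr=0.0000 cont=4.8247 V=4.8247[hold]; j=3 S=169.5675 intr=0.0000 cont=0.6399 V=0.6399[hold]  S*(3)=63.0275
k=2: j=0 S=74.3303 intr=22.6897 cont=25.1192 V=25.1192[hold]; j=1 S=103.3800 intr=0.0000 cont=10.5953 V=10.5953[hold]; j=2 S=143.7829 intr=0.0000 cont=2.7723 V=2.7723[hold]  S*(2)=-
k=1: j=0 S=87.6599 intr=9.3601 cont=17.8990 V=17.8990[hold]; j=1 S=121.9192 intr=0.0000 cont=6.7404 V=6.7404[hold]  S*(1)=-
k=0: j=0 S=103.3800 intr=0.0000 cont=12.3680 V=12.3680[hold]  S*(0)=-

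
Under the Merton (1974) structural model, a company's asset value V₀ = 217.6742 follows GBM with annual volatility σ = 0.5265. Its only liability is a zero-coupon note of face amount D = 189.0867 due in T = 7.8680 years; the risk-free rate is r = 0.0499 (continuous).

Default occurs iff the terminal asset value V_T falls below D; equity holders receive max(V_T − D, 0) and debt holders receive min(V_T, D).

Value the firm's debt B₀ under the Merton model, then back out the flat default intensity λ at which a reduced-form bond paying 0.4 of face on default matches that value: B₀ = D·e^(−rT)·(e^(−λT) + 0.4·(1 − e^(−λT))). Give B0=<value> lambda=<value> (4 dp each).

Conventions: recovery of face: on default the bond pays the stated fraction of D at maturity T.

B0=74.6241 lambda=0.1499

With assets at 217.6742 and a single debt payment of 189.0867 at 7.8680 years:
d₁ = [ln(V₀/D) + (r + σ²/2)T] / (σ√T)
   = [ln(217.6742/189.0867) + (0.0499 + 0.5·0.5265²)·7.8680] / (0.5265·√7.8680)
   = [0.140794 + 1.483127] / 1.476830 = 1.099599
d₂ = d₁ − σ√T = 1.099599 − 1.476830 = -0.377231
N(d₁) = 0.864247,  N(d₂) = 0.353001,  e^(−rT) = 0.675290
E₀ = V₀·N(d₁) − D·e^(−rT)·N(d₂)
   = 217.6742·0.864247 − 189.0867·0.675290·0.353001 = 143.050078
B₀ = V₀ − E₀ = 217.6742 − 143.050078 = 74.624122
e^(−λT) = (B₀·e^(rT)/D − 0.4)/(1 − 0.4) = (74.6241·1.480845/189.0867 − 0.4)/0.6 = 0.30737295
λ = −ln(0.30737295)/7.8680 = 0.149936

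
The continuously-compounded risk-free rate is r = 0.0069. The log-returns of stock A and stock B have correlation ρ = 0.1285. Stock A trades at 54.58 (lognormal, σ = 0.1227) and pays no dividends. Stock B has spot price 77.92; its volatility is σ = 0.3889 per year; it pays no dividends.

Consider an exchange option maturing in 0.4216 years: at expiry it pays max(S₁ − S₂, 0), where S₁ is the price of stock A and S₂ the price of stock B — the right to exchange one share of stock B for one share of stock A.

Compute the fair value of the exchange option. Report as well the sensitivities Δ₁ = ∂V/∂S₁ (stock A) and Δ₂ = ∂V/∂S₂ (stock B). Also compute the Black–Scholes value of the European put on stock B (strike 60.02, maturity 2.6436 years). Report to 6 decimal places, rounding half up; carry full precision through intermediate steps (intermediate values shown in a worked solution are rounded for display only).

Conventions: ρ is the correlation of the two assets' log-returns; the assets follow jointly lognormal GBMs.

exchange price = 0.609857
Δ1 = 0.102110
Δ2 = -0.063697
price(stock B put K=60.02) = 9.048677

σ_eff = √(σ₁² + σ₂² − 2ρσ₁σ₂) = √(0.1227² + 0.3889² − 2·0.1285·0.1227·0.3889) = 0.392473
d₁ = (ln(S₁/S₂) + (q₂ − q₁ + σ_eff²/2)T) / (σ_eff√T) = (ln(54.58/77.92) + (0.0 − 0.0 + 0.077017)·0.4216) / 0.254836 = -1.269621
d₂ = d₁ − σ_eff√T = -1.269621 − 0.254836 = -1.524457
N(d₁) = 0.102110,  N(d₂) = 0.063697
V = S₁·e^{−q₁T}·N(d₁) − S₂·e^{−q₂T}·N(d₂) = 5.573153 − 4.963296 = 0.609857
Δ₁ = e^{−q₁T}·N(d₁) = 0.102110;  Δ₂ = −e^{−q₂T}·N(d₂) = -0.063697
[vanilla: stock B put K=60.02]
σ√T = 0.3889·√2.6436 = 0.632318
d₁ = (ln(S/K) + (r+σ²/2)T) / (σ√T) = (ln(77.92/60.02) + (0.0069+0.3889²/2)·2.6436) / 0.632318 = (0.261005 + 0.218154) / 0.632318 = 0.757781
d₂ = d₁ − σ√T = 0.757781 − 0.632318 = 0.125463
e^{−rT} = 0.981925
N(−d₁) = 0.224291,  N(−d₂) = 0.450079
price = K·e^{−rT}·N(−d₂) − S·N(−d₁) = 26.525433 − 17.476756 = 9.048677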